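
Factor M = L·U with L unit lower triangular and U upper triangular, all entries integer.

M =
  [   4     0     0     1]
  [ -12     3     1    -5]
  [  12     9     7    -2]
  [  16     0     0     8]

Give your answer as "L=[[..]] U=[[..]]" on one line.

L=[[1,0,0,0],[-3,1,0,0],[3,3,1,0],[4,0,0,1]] U=[[4,0,0,1],[0,3,1,-2],[0,0,4,1],[0,0,0,4]]

  R1 -= -3·R0 → [0,3,1,-2]
  R2 -= 3·R0 → [0,9,7,-5]
  R3 -= 4·R0 → [0,0,0,4]
  R2 -= 3·R1 → [0,0,4,1]
  R3 -= 0·R1 → [0,0,0,4]
  R3 -= 0·R2 → [0,0,0,4]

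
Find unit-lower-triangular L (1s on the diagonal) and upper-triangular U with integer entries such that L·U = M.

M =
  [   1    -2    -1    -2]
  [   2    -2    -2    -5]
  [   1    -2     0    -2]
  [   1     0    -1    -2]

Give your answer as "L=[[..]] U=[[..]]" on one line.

L=[[1,0,0,0],[2,1,0,0],[1,0,1,0],[1,1,0,1]] U=[[1,-2,-1,-2],[0,2,0,-1],[0,0,1,0],[0,0,0,1]]

  row1 -= 2·row0 → [0,2,0,-1]
  row2 -= 1·row0 → [0,0,1,0]
  row3 -= 1·row0 → [0,2,0,0]
  row2 -= 0·row1 → [0,0,1,0]
  row3 -= 1·row1 → [0,0,0,1]
  row3 -= 0·row2 → [0,0,0,1]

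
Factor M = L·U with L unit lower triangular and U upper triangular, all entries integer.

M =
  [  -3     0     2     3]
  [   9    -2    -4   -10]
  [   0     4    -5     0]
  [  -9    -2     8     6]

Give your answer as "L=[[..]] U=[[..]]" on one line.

L=[[1,0,0,0],[-3,1,0,0],[0,-2,1,0],[3,1,0,1]] U=[[-3,0,2,3],[0,-2,2,-1],[0,0,-1,-2],[0,0,0,-2]]

  r1 -= -3·r0 → [0,-2,2,-1]
  r2 -= 0·r0 → [0,4,-5,0]
  r3 -= 3·r0 → [0,-2,2,-3]
  r2 -= -2·r1 → [0,0,-1,-2]
  r3 -= 1·r1 → [0,0,0,-2]
  r3 -= 0·r2 → [0,0,0,-2]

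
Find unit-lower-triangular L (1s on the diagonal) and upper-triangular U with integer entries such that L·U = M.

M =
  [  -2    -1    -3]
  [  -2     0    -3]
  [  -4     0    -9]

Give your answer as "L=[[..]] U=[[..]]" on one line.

L=[[1,0,0],[1,1,0],[2,2,1]] U=[[-2,-1,-3],[0,1,0],[0,0,-3]]

  row1 -= 1·row0 → [0,1,0]
  row2 -= 2·row0 → [0,2,-3]
  row2 -= 2·row1 → [0,0,-3]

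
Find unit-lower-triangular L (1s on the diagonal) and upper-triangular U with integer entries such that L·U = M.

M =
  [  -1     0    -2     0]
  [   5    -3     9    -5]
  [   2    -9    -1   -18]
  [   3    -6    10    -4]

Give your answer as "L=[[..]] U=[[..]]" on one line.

  row1 -= -5·row0 → [0,-3,-1,-5]
  row2 -= -2·row0 → [0,-9,-5,-18]
  row3 -= -3·row0 → [0,-6,4,-4]
  row2 -= 3·row1 → [0,0,-2,-3]
  row3 -= 2·row1 → [0,0,6,6]
  row3 -= -3·row2 → [0,0,0,-3]

L=[[1,0,0,0],[-5,1,0,0],[-2,3,1,0],[-3,2,-3,1]] U=[[-1,0,-2,0],[0,-3,-1,-5],[0,0,-2,-3],[0,0,0,-3]]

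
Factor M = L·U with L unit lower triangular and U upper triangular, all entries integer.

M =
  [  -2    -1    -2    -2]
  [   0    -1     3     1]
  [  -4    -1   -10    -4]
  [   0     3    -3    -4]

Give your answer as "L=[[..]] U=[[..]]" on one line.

  R1 -= 0·R0 → [0,-1,3,1]
  R2 -= 2·R0 → [0,1,-6,0]
  R3 -= 0·R0 → [0,3,-3,-4]
  R2 -= -1·R1 → [0,0,-3,1]
  R3 -= -3·R1 → [0,0,6,-1]
  R3 -= -2·R2 → [0,0,0,1]

L=[[1,0,0,0],[0,1,0,0],[2,-1,1,0],[0,-3,-2,1]] U=[[-2,-1,-2,-2],[0,-1,3,1],[0,0,-3,1],[0,0,0,1]]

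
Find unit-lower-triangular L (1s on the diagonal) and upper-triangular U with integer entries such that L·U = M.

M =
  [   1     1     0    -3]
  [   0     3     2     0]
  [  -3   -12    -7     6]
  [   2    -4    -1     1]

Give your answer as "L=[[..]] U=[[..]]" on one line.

L=[[1,0,0,0],[0,1,0,0],[-3,-3,1,0],[2,-2,-3,1]] U=[[1,1,0,-3],[0,3,2,0],[0,0,-1,-3],[0,0,0,-2]]

  r1 -= 0·r0 → [0,3,2,0]
  r2 -= -3·r0 → [0,-9,-7,-3]
  r3 -= 2·r0 → [0,-6,-1,7]
  r2 -= -3·r1 → [0,0,-1,-3]
  r3 -= -2·r1 → [0,0,3,7]
  r3 -= -3·r2 → [0,0,0,-2]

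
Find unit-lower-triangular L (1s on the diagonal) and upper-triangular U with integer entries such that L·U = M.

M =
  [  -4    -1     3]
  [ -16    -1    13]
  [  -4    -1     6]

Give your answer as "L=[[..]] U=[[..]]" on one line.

  r1 -= 4·r0 → [0,3,1]
  r2 -= 1·r0 → [0,0,3]
  r2 -= 0·r1 → [0,0,3]

L=[[1,0,0],[4,1,0],[1,0,1]] U=[[-4,-1,3],[0,3,1],[0,0,3]]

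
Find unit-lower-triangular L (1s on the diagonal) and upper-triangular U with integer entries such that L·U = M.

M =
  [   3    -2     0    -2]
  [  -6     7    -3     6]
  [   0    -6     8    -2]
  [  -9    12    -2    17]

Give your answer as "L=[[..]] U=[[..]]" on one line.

L=[[1,0,0,0],[-2,1,0,0],[0,-2,1,0],[-3,2,2,1]] U=[[3,-2,0,-2],[0,3,-3,2],[0,0,2,2],[0,0,0,3]]

  R1 -= -2·R0 → [0,3,-3,2]
  R2 -= 0·R0 → [0,-6,8,-2]
  R3 -= -3·R0 → [0,6,-2,11]
  R2 -= -2·R1 → [0,0,2,2]
  R3 -= 2·R1 → [0,0,4,7]
  R3 -= 2·R2 → [0,0,0,3]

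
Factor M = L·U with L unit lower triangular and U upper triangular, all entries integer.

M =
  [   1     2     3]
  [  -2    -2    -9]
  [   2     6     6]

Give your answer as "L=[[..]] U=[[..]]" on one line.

L=[[1,0,0],[-2,1,0],[2,1,1]] U=[[1,2,3],[0,2,-3],[0,0,3]]

  row1 -= -2·row0 → [0,2,-3]
  row2 -= 2·row0 → [0,2,0]
  row2 -= 1·row1 → [0,0,3]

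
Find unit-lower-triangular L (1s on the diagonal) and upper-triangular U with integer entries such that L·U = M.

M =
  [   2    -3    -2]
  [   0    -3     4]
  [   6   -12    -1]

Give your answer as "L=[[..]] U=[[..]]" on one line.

L=[[1,0,0],[0,1,0],[3,1,1]] U=[[2,-3,-2],[0,-3,4],[0,0,1]]

  r1 -= 0·r0 → [0,-3,4]
  r2 -= 3·r0 → [0,-3,5]
  r2 -= 1·r1 → [0,0,1]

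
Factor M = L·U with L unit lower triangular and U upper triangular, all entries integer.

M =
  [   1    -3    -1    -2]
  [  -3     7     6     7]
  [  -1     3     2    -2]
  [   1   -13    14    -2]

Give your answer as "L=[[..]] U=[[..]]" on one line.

  r1 -= -3·r0 → [0,-2,3,1]
  r2 -= -1·r0 → [0,0,1,-4]
  r3 -= 1·r0 → [0,-10,15,0]
  r2 -= 0·r1 → [0,0,1,-4]
  r3 -= 5·r1 → [0,0,0,-5]
  r3 -= 0·r2 → [0,0,0,-5]

L=[[1,0,0,0],[-3,1,0,0],[-1,0,1,0],[1,5,0,1]] U=[[1,-3,-1,-2],[0,-2,3,1],[0,0,1,-4],[0,0,0,-5]]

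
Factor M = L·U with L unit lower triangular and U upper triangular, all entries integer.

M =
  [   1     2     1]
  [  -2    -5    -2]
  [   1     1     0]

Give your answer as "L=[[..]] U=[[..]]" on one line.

L=[[1,0,0],[-2,1,0],[1,1,1]] U=[[1,2,1],[0,-1,0],[0,0,-1]]

  row1 -= -2·row0 → [0,-1,0]
  row2 -= 1·row0 → [0,-1,-1]
  row2 -= 1·row1 → [0,0,-1]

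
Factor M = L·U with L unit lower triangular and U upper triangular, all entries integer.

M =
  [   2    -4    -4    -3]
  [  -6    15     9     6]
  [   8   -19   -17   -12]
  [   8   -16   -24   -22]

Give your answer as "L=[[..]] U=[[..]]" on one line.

  r1 -= -3·r0 → [0,3,-3,-3]
  r2 -= 4·r0 → [0,-3,-1,0]
  r3 -= 4·r0 → [0,0,-8,-10]
  r2 -= -1·r1 → [0,0,-4,-3]
  r3 -= 0·r1 → [0,0,-8,-10]
  r3 -= 2·r2 → [0,0,0,-4]

L=[[1,0,0,0],[-3,1,0,0],[4,-1,1,0],[4,0,2,1]] U=[[2,-4,-4,-3],[0,3,-3,-3],[0,0,-4,-3],[0,0,0,-4]]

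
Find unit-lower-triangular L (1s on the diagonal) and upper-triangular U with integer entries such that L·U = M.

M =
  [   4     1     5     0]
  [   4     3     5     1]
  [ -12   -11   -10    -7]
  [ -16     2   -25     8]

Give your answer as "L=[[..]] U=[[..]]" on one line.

  r1 -= 1·r0 → [0,2,0,1]
  r2 -= -3·r0 → [0,-8,5,-7]
  r3 -= -4·r0 → [0,6,-5,8]
  r2 -= -4·r1 → [0,0,5,-3]
  r3 -= 3·r1 → [0,0,-5,5]
  r3 -= -1·r2 → [0,0,0,2]

L=[[1,0,0,0],[1,1,0,0],[-3,-4,1,0],[-4,3,-1,1]] U=[[4,1,5,0],[0,2,0,1],[0,0,5,-3],[0,0,0,2]]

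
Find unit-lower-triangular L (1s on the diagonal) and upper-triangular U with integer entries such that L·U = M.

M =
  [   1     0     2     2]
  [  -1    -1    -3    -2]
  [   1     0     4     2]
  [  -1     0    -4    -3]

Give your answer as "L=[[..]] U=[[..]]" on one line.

  R1 -= -1·R0 → [0,-1,-1,0]
  R2 -= 1·R0 → [0,0,2,0]
  R3 -= -1·R0 → [0,0,-2,-1]
  R2 -= 0·R1 → [0,0,2,0]
  R3 -= 0·R1 → [0,0,-2,-1]
  R3 -= -1·R2 → [0,0,0,-1]

L=[[1,0,0,0],[-1,1,0,0],[1,0,1,0],[-1,0,-1,1]] U=[[1,0,2,2],[0,-1,-1,0],[0,0,2,0],[0,0,0,-1]]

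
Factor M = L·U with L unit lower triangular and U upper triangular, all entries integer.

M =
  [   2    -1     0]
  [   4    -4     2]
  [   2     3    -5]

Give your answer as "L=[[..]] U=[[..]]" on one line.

  row1 -= 2·row0 → [0,-2,2]
  row2 -= 1·row0 → [0,4,-5]
  row2 -= -2·row1 → [0,0,-1]

L=[[1,0,0],[2,1,0],[1,-2,1]] U=[[2,-1,0],[0,-2,2],[0,0,-1]]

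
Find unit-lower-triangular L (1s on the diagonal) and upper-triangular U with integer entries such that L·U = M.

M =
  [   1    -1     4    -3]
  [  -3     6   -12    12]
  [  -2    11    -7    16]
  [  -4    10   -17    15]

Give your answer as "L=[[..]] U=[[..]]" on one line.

L=[[1,0,0,0],[-3,1,0,0],[-2,3,1,0],[-4,2,-1,1]] U=[[1,-1,4,-3],[0,3,0,3],[0,0,1,1],[0,0,0,-2]]

  row1 -= -3·row0 → [0,3,0,3]
  row2 -= -2·row0 → [0,9,1,10]
  row3 -= -4·row0 → [0,6,-1,3]
  row2 -= 3·row1 → [0,0,1,1]
  row3 -= 2·row1 → [0,0,-1,-3]
  row3 -= -1·row2 → [0,0,0,-2]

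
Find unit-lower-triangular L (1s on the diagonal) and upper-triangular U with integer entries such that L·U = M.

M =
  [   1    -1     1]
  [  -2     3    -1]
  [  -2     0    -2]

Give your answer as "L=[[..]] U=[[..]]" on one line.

  row1 -= -2·row0 → [0,1,1]
  row2 -= -2·row0 → [0,-2,0]
  row2 -= -2·row1 → [0,0,2]

L=[[1,0,0],[-2,1,0],[-2,-2,1]] U=[[1,-1,1],[0,1,1],[0,0,2]]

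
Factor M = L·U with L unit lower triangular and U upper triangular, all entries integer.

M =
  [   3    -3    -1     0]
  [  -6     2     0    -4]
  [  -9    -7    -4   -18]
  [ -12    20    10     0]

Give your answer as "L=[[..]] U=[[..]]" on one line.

  r1 -= -2·r0 → [0,-4,-2,-4]
  r2 -= -3·r0 → [0,-16,-7,-18]
  r3 -= -4·r0 → [0,8,6,0]
  r2 -= 4·r1 → [0,0,1,-2]
  r3 -= -2·r1 → [0,0,2,-8]
  r3 -= 2·r2 → [0,0,0,-4]

L=[[1,0,0,0],[-2,1,0,0],[-3,4,1,0],[-4,-2,2,1]] U=[[3,-3,-1,0],[0,-4,-2,-4],[0,0,1,-2],[0,0,0,-4]]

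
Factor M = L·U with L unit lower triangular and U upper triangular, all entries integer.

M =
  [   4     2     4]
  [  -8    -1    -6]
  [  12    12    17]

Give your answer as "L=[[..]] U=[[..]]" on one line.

  r1 -= -2·r0 → [0,3,2]
  r2 -= 3·r0 → [0,6,5]
  r2 -= 2·r1 → [0,0,1]

L=[[1,0,0],[-2,1,0],[3,2,1]] U=[[4,2,4],[0,3,2],[0,0,1]]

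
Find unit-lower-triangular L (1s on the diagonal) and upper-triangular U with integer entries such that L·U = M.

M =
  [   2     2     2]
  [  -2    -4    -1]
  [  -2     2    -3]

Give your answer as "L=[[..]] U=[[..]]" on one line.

L=[[1,0,0],[-1,1,0],[-1,-2,1]] U=[[2,2,2],[0,-2,1],[0,0,1]]

  R1 -= -1·R0 → [0,-2,1]
  R2 -= -1·R0 → [0,4,-1]
  R2 -= -2·R1 → [0,0,1]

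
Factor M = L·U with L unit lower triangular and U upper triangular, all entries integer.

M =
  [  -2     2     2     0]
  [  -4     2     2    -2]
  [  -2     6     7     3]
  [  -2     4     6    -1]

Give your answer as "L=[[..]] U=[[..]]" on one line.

L=[[1,0,0,0],[2,1,0,0],[1,-2,1,0],[1,-1,2,1]] U=[[-2,2,2,0],[0,-2,-2,-2],[0,0,1,-1],[0,0,0,-1]]

  row1 -= 2·row0 → [0,-2,-2,-2]
  row2 -= 1·row0 → [0,4,5,3]
  row3 -= 1·row0 → [0,2,4,-1]
  row2 -= -2·row1 → [0,0,1,-1]
  row3 -= -1·row1 → [0,0,2,-3]
  row3 -= 2·row2 → [0,0,0,-1]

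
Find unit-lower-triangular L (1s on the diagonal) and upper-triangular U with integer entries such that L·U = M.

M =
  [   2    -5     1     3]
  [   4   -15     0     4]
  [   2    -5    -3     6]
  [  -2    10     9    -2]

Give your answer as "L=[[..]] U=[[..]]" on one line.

L=[[1,0,0,0],[2,1,0,0],[1,0,1,0],[-1,-1,-2,1]] U=[[2,-5,1,3],[0,-5,-2,-2],[0,0,-4,3],[0,0,0,5]]

  r1 -= 2·r0 → [0,-5,-2,-2]
  r2 -= 1·r0 → [0,0,-4,3]
  r3 -= -1·r0 → [0,5,10,1]
  r2 -= 0·r1 → [0,0,-4,3]
  r3 -= -1·r1 → [0,0,8,-1]
  r3 -= -2·r2 → [0,0,0,5]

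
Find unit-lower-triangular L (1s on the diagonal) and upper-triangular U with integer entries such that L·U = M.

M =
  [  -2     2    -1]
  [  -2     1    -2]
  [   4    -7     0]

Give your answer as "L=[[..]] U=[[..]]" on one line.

L=[[1,0,0],[1,1,0],[-2,3,1]] U=[[-2,2,-1],[0,-1,-1],[0,0,1]]

  row1 -= 1·row0 → [0,-1,-1]
  row2 -= -2·row0 → [0,-3,-2]
  row2 -= 3·row1 → [0,0,1]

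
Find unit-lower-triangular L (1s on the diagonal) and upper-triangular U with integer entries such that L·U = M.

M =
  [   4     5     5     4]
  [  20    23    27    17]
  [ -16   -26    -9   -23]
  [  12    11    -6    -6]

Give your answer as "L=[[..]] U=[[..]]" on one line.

  r1 -= 5·r0 → [0,-2,2,-3]
  r2 -= -4·r0 → [0,-6,11,-7]
  r3 -= 3·r0 → [0,-4,-21,-18]
  r2 -= 3·r1 → [0,0,5,2]
  r3 -= 2·r1 → [0,0,-25,-12]
  r3 -= -5·r2 → [0,0,0,-2]

L=[[1,0,0,0],[5,1,0,0],[-4,3,1,0],[3,2,-5,1]] U=[[4,5,5,4],[0,-2,2,-3],[0,0,5,2],[0,0,0,-2]]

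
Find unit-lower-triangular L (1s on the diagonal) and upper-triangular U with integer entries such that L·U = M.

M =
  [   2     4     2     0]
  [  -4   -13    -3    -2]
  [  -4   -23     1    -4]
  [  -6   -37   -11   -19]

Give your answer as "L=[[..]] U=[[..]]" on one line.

L=[[1,0,0,0],[-2,1,0,0],[-2,3,1,0],[-3,5,-5,1]] U=[[2,4,2,0],[0,-5,1,-2],[0,0,2,2],[0,0,0,1]]

  row1 -= -2·row0 → [0,-5,1,-2]
  row2 -= -2·row0 → [0,-15,5,-4]
  row3 -= -3·row0 → [0,-25,-5,-19]
  row2 -= 3·row1 → [0,0,2,2]
  row3 -= 5·row1 → [0,0,-10,-9]
  row3 -= -5·row2 → [0,0,0,1]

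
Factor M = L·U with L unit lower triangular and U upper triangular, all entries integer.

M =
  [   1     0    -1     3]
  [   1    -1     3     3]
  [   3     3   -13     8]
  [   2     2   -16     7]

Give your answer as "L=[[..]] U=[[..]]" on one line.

L=[[1,0,0,0],[1,1,0,0],[3,-3,1,0],[2,-2,-3,1]] U=[[1,0,-1,3],[0,-1,4,0],[0,0,2,-1],[0,0,0,-2]]

  row1 -= 1·row0 → [0,-1,4,0]
  row2 -= 3·row0 → [0,3,-10,-1]
  row3 -= 2·row0 → [0,2,-14,1]
  row2 -= -3·row1 → [0,0,2,-1]
  row3 -= -2·row1 → [0,0,-6,1]
  row3 -= -3·row2 → [0,0,0,-2]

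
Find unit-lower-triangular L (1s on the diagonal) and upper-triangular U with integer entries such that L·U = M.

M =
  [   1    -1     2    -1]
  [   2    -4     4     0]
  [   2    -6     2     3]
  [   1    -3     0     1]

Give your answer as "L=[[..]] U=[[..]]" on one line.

L=[[1,0,0,0],[2,1,0,0],[2,2,1,0],[1,1,1,1]] U=[[1,-1,2,-1],[0,-2,0,2],[0,0,-2,1],[0,0,0,-1]]

  row1 -= 2·row0 → [0,-2,0,2]
  row2 -= 2·row0 → [0,-4,-2,5]
  row3 -= 1·row0 → [0,-2,-2,2]
  row2 -= 2·row1 → [0,0,-2,1]
  row3 -= 1·row1 → [0,0,-2,0]
  row3 -= 1·row2 → [0,0,0,-1]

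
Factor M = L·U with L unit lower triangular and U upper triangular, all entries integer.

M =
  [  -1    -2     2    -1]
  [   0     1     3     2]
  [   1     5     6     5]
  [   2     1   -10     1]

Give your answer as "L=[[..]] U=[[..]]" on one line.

  R1 -= 0·R0 → [0,1,3,2]
  R2 -= -1·R0 → [0,3,8,4]
  R3 -= -2·R0 → [0,-3,-6,-1]
  R2 -= 3·R1 → [0,0,-1,-2]
  R3 -= -3·R1 → [0,0,3,5]
  R3 -= -3·R2 → [0,0,0,-1]

L=[[1,0,0,0],[0,1,0,0],[-1,3,1,0],[-2,-3,-3,1]] U=[[-1,-2,2,-1],[0,1,3,2],[0,0,-1,-2],[0,0,0,-1]]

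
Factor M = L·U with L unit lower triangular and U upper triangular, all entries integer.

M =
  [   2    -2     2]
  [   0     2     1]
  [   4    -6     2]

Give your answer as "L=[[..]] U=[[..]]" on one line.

L=[[1,0,0],[0,1,0],[2,-1,1]] U=[[2,-2,2],[0,2,1],[0,0,-1]]

  r1 -= 0·r0 → [0,2,1]
  r2 -= 2·r0 → [0,-2,-2]
  r2 -= -1·r1 → [0,0,-1]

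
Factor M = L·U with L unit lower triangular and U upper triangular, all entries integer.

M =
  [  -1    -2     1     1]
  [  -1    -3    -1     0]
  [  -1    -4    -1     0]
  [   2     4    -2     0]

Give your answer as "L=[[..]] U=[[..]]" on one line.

L=[[1,0,0,0],[1,1,0,0],[1,2,1,0],[-2,0,0,1]] U=[[-1,-2,1,1],[0,-1,-2,-1],[0,0,2,1],[0,0,0,2]]

  row1 -= 1·row0 → [0,-1,-2,-1]
  row2 -= 1·row0 → [0,-2,-2,-1]
  row3 -= -2·row0 → [0,0,0,2]
  row2 -= 2·row1 → [0,0,2,1]
  row3 -= 0·row1 → [0,0,0,2]
  row3 -= 0·row2 → [0,0,0,2]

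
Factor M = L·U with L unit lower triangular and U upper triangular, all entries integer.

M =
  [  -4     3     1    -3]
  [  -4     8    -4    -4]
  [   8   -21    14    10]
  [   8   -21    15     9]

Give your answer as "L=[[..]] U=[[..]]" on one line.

L=[[1,0,0,0],[1,1,0,0],[-2,-3,1,0],[-2,-3,2,1]] U=[[-4,3,1,-3],[0,5,-5,-1],[0,0,1,1],[0,0,0,-2]]

  R1 -= 1·R0 → [0,5,-5,-1]
  R2 -= -2·R0 → [0,-15,16,4]
  R3 -= -2·R0 → [0,-15,17,3]
  R2 -= -3·R1 → [0,0,1,1]
  R3 -= -3·R1 → [0,0,2,0]
  R3 -= 2·R2 → [0,0,0,-2]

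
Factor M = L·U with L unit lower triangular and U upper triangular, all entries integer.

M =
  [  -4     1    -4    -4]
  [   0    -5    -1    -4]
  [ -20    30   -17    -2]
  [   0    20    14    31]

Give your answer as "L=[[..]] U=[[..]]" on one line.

  R1 -= 0·R0 → [0,-5,-1,-4]
  R2 -= 5·R0 → [0,25,3,18]
  R3 -= 0·R0 → [0,20,14,31]
  R2 -= -5·R1 → [0,0,-2,-2]
  R3 -= -4·R1 → [0,0,10,15]
  R3 -= -5·R2 → [0,0,0,5]

L=[[1,0,0,0],[0,1,0,0],[5,-5,1,0],[0,-4,-5,1]] U=[[-4,1,-4,-4],[0,-5,-1,-4],[0,0,-2,-2],[0,0,0,5]]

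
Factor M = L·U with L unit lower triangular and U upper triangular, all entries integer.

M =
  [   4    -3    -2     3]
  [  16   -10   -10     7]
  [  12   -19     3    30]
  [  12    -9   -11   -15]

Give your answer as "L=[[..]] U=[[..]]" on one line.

L=[[1,0,0,0],[4,1,0,0],[3,-5,1,0],[3,0,5,1]] U=[[4,-3,-2,3],[0,2,-2,-5],[0,0,-1,-4],[0,0,0,-4]]

  r1 -= 4·r0 → [0,2,-2,-5]
  r2 -= 3·r0 → [0,-10,9,21]
  r3 -= 3·r0 → [0,0,-5,-24]
  r2 -= -5·r1 → [0,0,-1,-4]
  r3 -= 0·r1 → [0,0,-5,-24]
  r3 -= 5·r2 → [0,0,0,-4]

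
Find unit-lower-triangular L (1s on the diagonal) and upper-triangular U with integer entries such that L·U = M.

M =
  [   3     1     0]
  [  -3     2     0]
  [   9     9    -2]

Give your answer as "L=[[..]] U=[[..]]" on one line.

  r1 -= -1·r0 → [0,3,0]
  r2 -= 3·r0 → [0,6,-2]
  r2 -= 2·r1 → [0,0,-2]

L=[[1,0,0],[-1,1,0],[3,2,1]] U=[[3,1,0],[0,3,0],[0,0,-2]]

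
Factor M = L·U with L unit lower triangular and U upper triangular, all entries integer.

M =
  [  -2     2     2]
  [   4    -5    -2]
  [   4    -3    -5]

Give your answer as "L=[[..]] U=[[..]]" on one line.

L=[[1,0,0],[-2,1,0],[-2,-1,1]] U=[[-2,2,2],[0,-1,2],[0,0,1]]

  r1 -= -2·r0 → [0,-1,2]
  r2 -= -2·r0 → [0,1,-1]
  r2 -= -1·r1 → [0,0,1]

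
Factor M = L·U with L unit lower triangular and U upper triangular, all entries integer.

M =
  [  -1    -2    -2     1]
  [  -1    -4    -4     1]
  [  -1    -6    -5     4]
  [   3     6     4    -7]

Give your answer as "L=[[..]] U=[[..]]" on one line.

  row1 -= 1·row0 → [0,-2,-2,0]
  row2 -= 1·row0 → [0,-4,-3,3]
  row3 -= -3·row0 → [0,0,-2,-4]
  row2 -= 2·row1 → [0,0,1,3]
  row3 -= 0·row1 → [0,0,-2,-4]
  row3 -= -2·row2 → [0,0,0,2]

L=[[1,0,0,0],[1,1,0,0],[1,2,1,0],[-3,0,-2,1]] U=[[-1,-2,-2,1],[0,-2,-2,0],[0,0,1,3],[0,0,0,2]]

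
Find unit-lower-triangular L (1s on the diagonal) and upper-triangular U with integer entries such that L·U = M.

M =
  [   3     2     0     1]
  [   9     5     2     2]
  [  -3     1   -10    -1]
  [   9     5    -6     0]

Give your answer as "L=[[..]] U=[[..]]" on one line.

  r1 -= 3·r0 → [0,-1,2,-1]
  r2 -= -1·r0 → [0,3,-10,0]
  r3 -= 3·r0 → [0,-1,-6,-3]
  r2 -= -3·r1 → [0,0,-4,-3]
  r3 -= 1·r1 → [0,0,-8,-2]
  r3 -= 2·r2 → [0,0,0,4]

L=[[1,0,0,0],[3,1,0,0],[-1,-3,1,0],[3,1,2,1]] U=[[3,2,0,1],[0,-1,2,-1],[0,0,-4,-3],[0,0,0,4]]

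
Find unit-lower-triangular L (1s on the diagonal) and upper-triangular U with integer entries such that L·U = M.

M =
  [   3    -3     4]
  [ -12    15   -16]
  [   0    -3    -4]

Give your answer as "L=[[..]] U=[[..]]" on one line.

L=[[1,0,0],[-4,1,0],[0,-1,1]] U=[[3,-3,4],[0,3,0],[0,0,-4]]

  r1 -= -4·r0 → [0,3,0]
  r2 -= 0·r0 → [0,-3,-4]
  r2 -= -1·r1 → [0,0,-4]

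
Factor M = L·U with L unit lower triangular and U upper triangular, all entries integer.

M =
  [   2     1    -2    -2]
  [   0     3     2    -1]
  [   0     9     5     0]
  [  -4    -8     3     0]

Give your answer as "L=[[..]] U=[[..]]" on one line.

L=[[1,0,0,0],[0,1,0,0],[0,3,1,0],[-2,-2,-3,1]] U=[[2,1,-2,-2],[0,3,2,-1],[0,0,-1,3],[0,0,0,3]]

  r1 -= 0·r0 → [0,3,2,-1]
  r2 -= 0·r0 → [0,9,5,0]
  r3 -= -2·r0 → [0,-6,-1,-4]
  r2 -= 3·r1 → [0,0,-1,3]
  r3 -= -2·r1 → [0,0,3,-6]
  r3 -= -3·r2 → [0,0,0,3]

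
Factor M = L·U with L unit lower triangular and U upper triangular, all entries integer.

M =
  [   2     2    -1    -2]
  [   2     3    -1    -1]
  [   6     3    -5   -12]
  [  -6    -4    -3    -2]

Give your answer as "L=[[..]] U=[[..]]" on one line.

L=[[1,0,0,0],[1,1,0,0],[3,-3,1,0],[-3,2,3,1]] U=[[2,2,-1,-2],[0,1,0,1],[0,0,-2,-3],[0,0,0,-1]]

  row1 -= 1·row0 → [0,1,0,1]
  row2 -= 3·row0 → [0,-3,-2,-6]
  row3 -= -3·row0 → [0,2,-6,-8]
  row2 -= -3·row1 → [0,0,-2,-3]
  row3 -= 2·row1 → [0,0,-6,-10]
  row3 -= 3·row2 → [0,0,0,-1]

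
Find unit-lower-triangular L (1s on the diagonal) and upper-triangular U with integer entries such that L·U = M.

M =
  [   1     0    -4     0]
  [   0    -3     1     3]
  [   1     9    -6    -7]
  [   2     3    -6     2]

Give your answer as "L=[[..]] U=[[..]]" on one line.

  row1 -= 0·row0 → [0,-3,1,3]
  row2 -= 1·row0 → [0,9,-2,-7]
  row3 -= 2·row0 → [0,3,2,2]
  row2 -= -3·row1 → [0,0,1,2]
  row3 -= -1·row1 → [0,0,3,5]
  row3 -= 3·row2 → [0,0,0,-1]

L=[[1,0,0,0],[0,1,0,0],[1,-3,1,0],[2,-1,3,1]] U=[[1,0,-4,0],[0,-3,1,3],[0,0,1,2],[0,0,0,-1]]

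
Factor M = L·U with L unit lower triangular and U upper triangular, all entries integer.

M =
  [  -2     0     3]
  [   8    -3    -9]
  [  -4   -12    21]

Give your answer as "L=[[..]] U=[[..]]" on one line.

  R1 -= -4·R0 → [0,-3,3]
  R2 -= 2·R0 → [0,-12,15]
  R2 -= 4·R1 → [0,0,3]

L=[[1,0,0],[-4,1,0],[2,4,1]] U=[[-2,0,3],[0,-3,3],[0,0,3]]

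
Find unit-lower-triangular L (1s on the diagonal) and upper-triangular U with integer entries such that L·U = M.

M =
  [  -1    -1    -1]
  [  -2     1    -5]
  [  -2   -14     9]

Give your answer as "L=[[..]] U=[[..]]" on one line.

  r1 -= 2·r0 → [0,3,-3]
  r2 -= 2·r0 → [0,-12,11]
  r2 -= -4·r1 → [0,0,-1]

L=[[1,0,0],[2,1,0],[2,-4,1]] U=[[-1,-1,-1],[0,3,-3],[0,0,-1]]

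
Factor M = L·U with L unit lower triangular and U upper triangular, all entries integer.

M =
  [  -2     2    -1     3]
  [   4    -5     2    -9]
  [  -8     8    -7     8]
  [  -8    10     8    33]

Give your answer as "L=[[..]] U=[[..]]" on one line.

  R1 -= -2·R0 → [0,-1,0,-3]
  R2 -= 4·R0 → [0,0,-3,-4]
  R3 -= 4·R0 → [0,2,12,21]
  R2 -= 0·R1 → [0,0,-3,-4]
  R3 -= -2·R1 → [0,0,12,15]
  R3 -= -4·R2 → [0,0,0,-1]

L=[[1,0,0,0],[-2,1,0,0],[4,0,1,0],[4,-2,-4,1]] U=[[-2,2,-1,3],[0,-1,0,-3],[0,0,-3,-4],[0,0,0,-1]]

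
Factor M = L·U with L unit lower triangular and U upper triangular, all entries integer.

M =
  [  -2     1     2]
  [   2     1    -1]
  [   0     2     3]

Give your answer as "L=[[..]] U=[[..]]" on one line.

L=[[1,0,0],[-1,1,0],[0,1,1]] U=[[-2,1,2],[0,2,1],[0,0,2]]

  R1 -= -1·R0 → [0,2,1]
  R2 -= 0·R0 → [0,2,3]
  R2 -= 1·R1 → [0,0,2]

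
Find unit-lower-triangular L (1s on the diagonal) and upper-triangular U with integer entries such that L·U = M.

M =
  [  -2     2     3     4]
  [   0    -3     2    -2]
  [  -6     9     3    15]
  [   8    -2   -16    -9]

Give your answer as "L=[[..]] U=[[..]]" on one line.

L=[[1,0,0,0],[0,1,0,0],[3,-1,1,0],[-4,-2,0,1]] U=[[-2,2,3,4],[0,-3,2,-2],[0,0,-4,1],[0,0,0,3]]

  r1 -= 0·r0 → [0,-3,2,-2]
  r2 -= 3·r0 → [0,3,-6,3]
  r3 -= -4·r0 → [0,6,-4,7]
  r2 -= -1·r1 → [0,0,-4,1]
  r3 -= -2·r1 → [0,0,0,3]
  r3 -= 0·r2 → [0,0,0,3]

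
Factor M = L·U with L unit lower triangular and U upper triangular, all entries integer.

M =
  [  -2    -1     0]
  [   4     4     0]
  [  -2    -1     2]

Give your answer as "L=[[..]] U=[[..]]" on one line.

  row1 -= -2·row0 → [0,2,0]
  row2 -= 1·row0 → [0,0,2]
  row2 -= 0·row1 → [0,0,2]

L=[[1,0,0],[-2,1,0],[1,0,1]] U=[[-2,-1,0],[0,2,0],[0,0,2]]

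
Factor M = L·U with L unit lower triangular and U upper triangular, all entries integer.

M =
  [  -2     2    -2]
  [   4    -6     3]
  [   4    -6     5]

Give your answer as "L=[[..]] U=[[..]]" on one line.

L=[[1,0,0],[-2,1,0],[-2,1,1]] U=[[-2,2,-2],[0,-2,-1],[0,0,2]]

  R1 -= -2·R0 → [0,-2,-1]
  R2 -= -2·R0 → [0,-2,1]
  R2 -= 1·R1 → [0,0,2]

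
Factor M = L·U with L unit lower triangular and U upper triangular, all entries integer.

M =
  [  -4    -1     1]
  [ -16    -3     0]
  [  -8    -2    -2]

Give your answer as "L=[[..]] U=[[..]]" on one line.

  row1 -= 4·row0 → [0,1,-4]
  row2 -= 2·row0 → [0,0,-4]
  row2 -= 0·row1 → [0,0,-4]

L=[[1,0,0],[4,1,0],[2,0,1]] U=[[-4,-1,1],[0,1,-4],[0,0,-4]]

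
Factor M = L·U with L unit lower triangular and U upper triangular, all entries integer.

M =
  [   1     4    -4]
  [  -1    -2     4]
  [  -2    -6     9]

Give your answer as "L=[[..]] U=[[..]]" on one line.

L=[[1,0,0],[-1,1,0],[-2,1,1]] U=[[1,4,-4],[0,2,0],[0,0,1]]

  R1 -= -1·R0 → [0,2,0]
  R2 -= -2·R0 → [0,2,1]
  R2 -= 1·R1 → [0,0,1]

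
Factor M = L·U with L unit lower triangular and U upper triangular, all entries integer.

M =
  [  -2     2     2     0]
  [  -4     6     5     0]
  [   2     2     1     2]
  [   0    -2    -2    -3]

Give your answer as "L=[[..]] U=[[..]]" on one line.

L=[[1,0,0,0],[2,1,0,0],[-1,2,1,0],[0,-1,-1,1]] U=[[-2,2,2,0],[0,2,1,0],[0,0,1,2],[0,0,0,-1]]

  r1 -= 2·r0 → [0,2,1,0]
  r2 -= -1·r0 → [0,4,3,2]
  r3 -= 0·r0 → [0,-2,-2,-3]
  r2 -= 2·r1 → [0,0,1,2]
  r3 -= -1·r1 → [0,0,-1,-3]
  r3 -= -1·r2 → [0,0,0,-1]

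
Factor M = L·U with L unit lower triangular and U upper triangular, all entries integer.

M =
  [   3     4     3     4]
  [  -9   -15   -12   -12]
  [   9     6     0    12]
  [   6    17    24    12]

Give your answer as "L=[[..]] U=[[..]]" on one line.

L=[[1,0,0,0],[-3,1,0,0],[3,2,1,0],[2,-3,-3,1]] U=[[3,4,3,4],[0,-3,-3,0],[0,0,-3,0],[0,0,0,4]]

  row1 -= -3·row0 → [0,-3,-3,0]
  row2 -= 3·row0 → [0,-6,-9,0]
  row3 -= 2·row0 → [0,9,18,4]
  row2 -= 2·row1 → [0,0,-3,0]
  row3 -= -3·row1 → [0,0,9,4]
  row3 -= -3·row2 → [0,0,0,4]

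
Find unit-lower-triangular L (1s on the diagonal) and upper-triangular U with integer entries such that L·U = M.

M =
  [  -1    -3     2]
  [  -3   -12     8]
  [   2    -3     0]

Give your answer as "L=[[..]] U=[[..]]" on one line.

  row1 -= 3·row0 → [0,-3,2]
  row2 -= -2·row0 → [0,-9,4]
  row2 -= 3·row1 → [0,0,-2]

L=[[1,0,0],[3,1,0],[-2,3,1]] U=[[-1,-3,2],[0,-3,2],[0,0,-2]]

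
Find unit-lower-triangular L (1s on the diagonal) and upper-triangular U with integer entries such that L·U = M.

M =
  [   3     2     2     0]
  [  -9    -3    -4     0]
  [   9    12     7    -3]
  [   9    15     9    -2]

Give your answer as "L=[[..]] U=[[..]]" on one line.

  R1 -= -3·R0 → [0,3,2,0]
  R2 -= 3·R0 → [0,6,1,-3]
  R3 -= 3·R0 → [0,9,3,-2]
  R2 -= 2·R1 → [0,0,-3,-3]
  R3 -= 3·R1 → [0,0,-3,-2]
  R3 -= 1·R2 → [0,0,0,1]

L=[[1,0,0,0],[-3,1,0,0],[3,2,1,0],[3,3,1,1]] U=[[3,2,2,0],[0,3,2,0],[0,0,-3,-3],[0,0,0,1]]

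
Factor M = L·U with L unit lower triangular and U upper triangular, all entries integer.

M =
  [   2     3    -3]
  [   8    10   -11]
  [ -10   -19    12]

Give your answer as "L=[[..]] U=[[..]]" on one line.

L=[[1,0,0],[4,1,0],[-5,2,1]] U=[[2,3,-3],[0,-2,1],[0,0,-5]]

  R1 -= 4·R0 → [0,-2,1]
  R2 -= -5·R0 → [0,-4,-3]
  R2 -= 2·R1 → [0,0,-5]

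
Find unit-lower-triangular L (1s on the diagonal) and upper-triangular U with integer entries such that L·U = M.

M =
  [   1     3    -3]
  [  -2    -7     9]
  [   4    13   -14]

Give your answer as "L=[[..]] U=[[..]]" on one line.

  r1 -= -2·r0 → [0,-1,3]
  r2 -= 4·r0 → [0,1,-2]
  r2 -= -1·r1 → [0,0,1]

L=[[1,0,0],[-2,1,0],[4,-1,1]] U=[[1,3,-3],[0,-1,3],[0,0,1]]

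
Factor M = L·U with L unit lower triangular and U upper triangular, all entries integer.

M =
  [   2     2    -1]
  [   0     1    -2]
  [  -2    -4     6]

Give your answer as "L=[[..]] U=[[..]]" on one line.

L=[[1,0,0],[0,1,0],[-1,-2,1]] U=[[2,2,-1],[0,1,-2],[0,0,1]]

  r1 -= 0·r0 → [0,1,-2]
  r2 -= -1·r0 → [0,-2,5]
  r2 -= -2·r1 → [0,0,1]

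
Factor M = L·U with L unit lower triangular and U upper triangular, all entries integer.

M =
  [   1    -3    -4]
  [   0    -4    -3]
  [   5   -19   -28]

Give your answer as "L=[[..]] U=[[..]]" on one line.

L=[[1,0,0],[0,1,0],[5,1,1]] U=[[1,-3,-4],[0,-4,-3],[0,0,-5]]

  R1 -= 0·R0 → [0,-4,-3]
  R2 -= 5·R0 → [0,-4,-8]
  R2 -= 1·R1 → [0,0,-5]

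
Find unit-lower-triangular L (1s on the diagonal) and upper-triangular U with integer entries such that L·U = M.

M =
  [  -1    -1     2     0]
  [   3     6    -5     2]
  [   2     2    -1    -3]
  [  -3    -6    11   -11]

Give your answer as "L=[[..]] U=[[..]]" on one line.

L=[[1,0,0,0],[-3,1,0,0],[-2,0,1,0],[3,-1,2,1]] U=[[-1,-1,2,0],[0,3,1,2],[0,0,3,-3],[0,0,0,-3]]

  R1 -= -3·R0 → [0,3,1,2]
  R2 -= -2·R0 → [0,0,3,-3]
  R3 -= 3·R0 → [0,-3,5,-11]
  R2 -= 0·R1 → [0,0,3,-3]
  R3 -= -1·R1 → [0,0,6,-9]
  R3 -= 2·R2 → [0,0,0,-3]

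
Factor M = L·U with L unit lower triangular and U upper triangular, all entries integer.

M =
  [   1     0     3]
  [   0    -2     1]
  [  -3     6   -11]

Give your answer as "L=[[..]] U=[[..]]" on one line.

  R1 -= 0·R0 → [0,-2,1]
  R2 -= -3·R0 → [0,6,-2]
  R2 -= -3·R1 → [0,0,1]

L=[[1,0,0],[0,1,0],[-3,-3,1]] U=[[1,0,3],[0,-2,1],[0,0,1]]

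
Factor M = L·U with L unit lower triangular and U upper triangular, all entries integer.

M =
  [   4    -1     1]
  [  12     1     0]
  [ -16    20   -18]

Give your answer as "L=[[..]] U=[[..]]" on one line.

L=[[1,0,0],[3,1,0],[-4,4,1]] U=[[4,-1,1],[0,4,-3],[0,0,-2]]

  row1 -= 3·row0 → [0,4,-3]
  row2 -= -4·row0 → [0,16,-14]
  row2 -= 4·row1 → [0,0,-2]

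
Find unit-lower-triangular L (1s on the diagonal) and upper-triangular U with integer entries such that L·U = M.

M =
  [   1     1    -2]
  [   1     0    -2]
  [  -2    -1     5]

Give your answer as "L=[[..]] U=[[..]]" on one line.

L=[[1,0,0],[1,1,0],[-2,-1,1]] U=[[1,1,-2],[0,-1,0],[0,0,1]]

  row1 -= 1·row0 → [0,-1,0]
  row2 -= -2·row0 → [0,1,1]
  row2 -= -1·row1 → [0,0,1]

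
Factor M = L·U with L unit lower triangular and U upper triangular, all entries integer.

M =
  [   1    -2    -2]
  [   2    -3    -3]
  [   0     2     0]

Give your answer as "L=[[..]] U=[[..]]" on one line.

L=[[1,0,0],[2,1,0],[0,2,1]] U=[[1,-2,-2],[0,1,1],[0,0,-2]]

  R1 -= 2·R0 → [0,1,1]
  R2 -= 0·R0 → [0,2,0]
  R2 -= 2·R1 → [0,0,-2]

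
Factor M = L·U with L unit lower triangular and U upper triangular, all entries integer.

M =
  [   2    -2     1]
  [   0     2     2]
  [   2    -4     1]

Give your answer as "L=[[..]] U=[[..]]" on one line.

  row1 -= 0·row0 → [0,2,2]
  row2 -= 1·row0 → [0,-2,0]
  row2 -= -1·row1 → [0,0,2]

L=[[1,0,0],[0,1,0],[1,-1,1]] U=[[2,-2,1],[0,2,2],[0,0,2]]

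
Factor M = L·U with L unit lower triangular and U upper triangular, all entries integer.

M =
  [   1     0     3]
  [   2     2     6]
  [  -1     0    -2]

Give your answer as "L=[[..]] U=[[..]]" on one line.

  row1 -= 2·row0 → [0,2,0]
  row2 -= -1·row0 → [0,0,1]
  row2 -= 0·row1 → [0,0,1]

L=[[1,0,0],[2,1,0],[-1,0,1]] U=[[1,0,3],[0,2,0],[0,0,1]]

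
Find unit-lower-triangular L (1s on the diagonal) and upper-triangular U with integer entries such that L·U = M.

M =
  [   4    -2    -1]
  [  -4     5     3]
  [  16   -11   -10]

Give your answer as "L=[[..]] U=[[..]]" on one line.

L=[[1,0,0],[-1,1,0],[4,-1,1]] U=[[4,-2,-1],[0,3,2],[0,0,-4]]

  R1 -= -1·R0 → [0,3,2]
  R2 -= 4·R0 → [0,-3,-6]
  R2 -= -1·R1 → [0,0,-4]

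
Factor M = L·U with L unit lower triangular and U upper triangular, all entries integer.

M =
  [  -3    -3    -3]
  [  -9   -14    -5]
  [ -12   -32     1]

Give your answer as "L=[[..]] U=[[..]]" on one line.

  r1 -= 3·r0 → [0,-5,4]
  r2 -= 4·r0 → [0,-20,13]
  r2 -= 4·r1 → [0,0,-3]

L=[[1,0,0],[3,1,0],[4,4,1]] U=[[-3,-3,-3],[0,-5,4],[0,0,-3]]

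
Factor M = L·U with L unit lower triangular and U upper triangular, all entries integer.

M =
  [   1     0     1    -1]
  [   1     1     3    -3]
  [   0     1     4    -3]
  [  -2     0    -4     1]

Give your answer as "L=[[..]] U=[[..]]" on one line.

L=[[1,0,0,0],[1,1,0,0],[0,1,1,0],[-2,0,-1,1]] U=[[1,0,1,-1],[0,1,2,-2],[0,0,2,-1],[0,0,0,-2]]

  row1 -= 1·row0 → [0,1,2,-2]
  row2 -= 0·row0 → [0,1,4,-3]
  row3 -= -2·row0 → [0,0,-2,-1]
  row2 -= 1·row1 → [0,0,2,-1]
  row3 -= 0·row1 → [0,0,-2,-1]
  row3 -= -1·row2 → [0,0,0,-2]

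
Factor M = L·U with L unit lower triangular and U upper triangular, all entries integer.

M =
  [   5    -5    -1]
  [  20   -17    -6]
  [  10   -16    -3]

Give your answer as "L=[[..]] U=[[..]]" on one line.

  row1 -= 4·row0 → [0,3,-2]
  row2 -= 2·row0 → [0,-6,-1]
  row2 -= -2·row1 → [0,0,-5]

L=[[1,0,0],[4,1,0],[2,-2,1]] U=[[5,-5,-1],[0,3,-2],[0,0,-5]]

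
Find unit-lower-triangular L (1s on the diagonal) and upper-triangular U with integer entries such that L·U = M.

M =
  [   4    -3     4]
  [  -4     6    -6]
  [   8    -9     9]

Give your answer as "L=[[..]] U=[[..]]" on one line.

L=[[1,0,0],[-1,1,0],[2,-1,1]] U=[[4,-3,4],[0,3,-2],[0,0,-1]]

  row1 -= -1·row0 → [0,3,-2]
  row2 -= 2·row0 → [0,-3,1]
  row2 -= -1·row1 → [0,0,-1]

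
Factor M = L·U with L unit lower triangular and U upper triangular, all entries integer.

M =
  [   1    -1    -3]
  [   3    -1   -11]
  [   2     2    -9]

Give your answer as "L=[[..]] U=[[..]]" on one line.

  R1 -= 3·R0 → [0,2,-2]
  R2 -= 2·R0 → [0,4,-3]
  R2 -= 2·R1 → [0,0,1]

L=[[1,0,0],[3,1,0],[2,2,1]] U=[[1,-1,-3],[0,2,-2],[0,0,1]]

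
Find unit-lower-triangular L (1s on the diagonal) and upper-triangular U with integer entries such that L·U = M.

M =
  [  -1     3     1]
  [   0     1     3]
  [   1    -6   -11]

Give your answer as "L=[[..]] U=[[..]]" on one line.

  R1 -= 0·R0 → [0,1,3]
  R2 -= -1·R0 → [0,-3,-10]
  R2 -= -3·R1 → [0,0,-1]

L=[[1,0,0],[0,1,0],[-1,-3,1]] U=[[-1,3,1],[0,1,3],[0,0,-1]]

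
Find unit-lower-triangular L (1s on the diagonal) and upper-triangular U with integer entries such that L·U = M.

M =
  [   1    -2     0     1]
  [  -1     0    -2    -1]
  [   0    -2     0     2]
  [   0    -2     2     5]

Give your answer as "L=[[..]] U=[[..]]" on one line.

  row1 -= -1·row0 → [0,-2,-2,0]
  row2 -= 0·row0 → [0,-2,0,2]
  row3 -= 0·row0 → [0,-2,2,5]
  row2 -= 1·row1 → [0,0,2,2]
  row3 -= 1·row1 → [0,0,4,5]
  row3 -= 2·row2 → [0,0,0,1]

L=[[1,0,0,0],[-1,1,0,0],[0,1,1,0],[0,1,2,1]] U=[[1,-2,0,1],[0,-2,-2,0],[0,0,2,2],[0,0,0,1]]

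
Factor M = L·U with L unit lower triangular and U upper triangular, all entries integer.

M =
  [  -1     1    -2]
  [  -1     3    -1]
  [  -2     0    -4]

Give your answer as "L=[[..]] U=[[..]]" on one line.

L=[[1,0,0],[1,1,0],[2,-1,1]] U=[[-1,1,-2],[0,2,1],[0,0,1]]

  R1 -= 1·R0 → [0,2,1]
  R2 -= 2·R0 → [0,-2,0]
  R2 -= -1·R1 → [0,0,1]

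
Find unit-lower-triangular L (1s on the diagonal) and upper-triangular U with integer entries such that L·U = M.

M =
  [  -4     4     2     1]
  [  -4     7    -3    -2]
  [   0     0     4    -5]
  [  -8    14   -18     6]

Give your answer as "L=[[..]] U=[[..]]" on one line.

L=[[1,0,0,0],[1,1,0,0],[0,0,1,0],[2,2,-3,1]] U=[[-4,4,2,1],[0,3,-5,-3],[0,0,4,-5],[0,0,0,-5]]

  R1 -= 1·R0 → [0,3,-5,-3]
  R2 -= 0·R0 → [0,0,4,-5]
  R3 -= 2·R0 → [0,6,-22,4]
  R2 -= 0·R1 → [0,0,4,-5]
  R3 -= 2·R1 → [0,0,-12,10]
  R3 -= -3·R2 → [0,0,0,-5]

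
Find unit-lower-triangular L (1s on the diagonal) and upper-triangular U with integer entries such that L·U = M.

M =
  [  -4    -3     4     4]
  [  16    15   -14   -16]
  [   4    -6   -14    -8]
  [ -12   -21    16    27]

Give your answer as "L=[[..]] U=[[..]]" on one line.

L=[[1,0,0,0],[-4,1,0,0],[-1,-3,1,0],[3,-4,-3,1]] U=[[-4,-3,4,4],[0,3,2,0],[0,0,-4,-4],[0,0,0,3]]

  R1 -= -4·R0 → [0,3,2,0]
  R2 -= -1·R0 → [0,-9,-10,-4]
  R3 -= 3·R0 → [0,-12,4,15]
  R2 -= -3·R1 → [0,0,-4,-4]
  R3 -= -4·R1 → [0,0,12,15]
  R3 -= -3·R2 → [0,0,0,3]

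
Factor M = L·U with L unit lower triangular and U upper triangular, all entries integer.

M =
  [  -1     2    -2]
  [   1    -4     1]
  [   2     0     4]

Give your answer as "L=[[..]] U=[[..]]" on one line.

L=[[1,0,0],[-1,1,0],[-2,-2,1]] U=[[-1,2,-2],[0,-2,-1],[0,0,-2]]

  row1 -= -1·row0 → [0,-2,-1]
  row2 -= -2·row0 → [0,4,0]
  row2 -= -2·row1 → [0,0,-2]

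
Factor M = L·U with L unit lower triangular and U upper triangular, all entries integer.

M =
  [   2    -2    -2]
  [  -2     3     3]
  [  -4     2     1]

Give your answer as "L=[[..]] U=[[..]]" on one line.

  r1 -= -1·r0 → [0,1,1]
  r2 -= -2·r0 → [0,-2,-3]
  r2 -= -2·r1 → [0,0,-1]

L=[[1,0,0],[-1,1,0],[-2,-2,1]] U=[[2,-2,-2],[0,1,1],[0,0,-1]]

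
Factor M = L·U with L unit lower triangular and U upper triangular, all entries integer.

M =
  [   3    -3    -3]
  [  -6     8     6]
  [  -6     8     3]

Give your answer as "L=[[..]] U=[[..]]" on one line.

  row1 -= -2·row0 → [0,2,0]
  row2 -= -2·row0 → [0,2,-3]
  row2 -= 1·row1 → [0,0,-3]

L=[[1,0,0],[-2,1,0],[-2,1,1]] U=[[3,-3,-3],[0,2,0],[0,0,-3]]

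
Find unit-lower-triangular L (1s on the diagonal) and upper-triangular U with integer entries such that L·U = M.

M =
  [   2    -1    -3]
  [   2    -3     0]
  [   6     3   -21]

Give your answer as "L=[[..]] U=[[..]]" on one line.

L=[[1,0,0],[1,1,0],[3,-3,1]] U=[[2,-1,-3],[0,-2,3],[0,0,-3]]

  r1 -= 1·r0 → [0,-2,3]
  r2 -= 3·r0 → [0,6,-12]
  r2 -= -3·r1 → [0,0,-3]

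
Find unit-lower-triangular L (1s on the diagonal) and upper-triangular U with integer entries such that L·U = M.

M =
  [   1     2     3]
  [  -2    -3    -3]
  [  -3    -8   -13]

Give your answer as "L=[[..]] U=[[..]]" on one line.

L=[[1,0,0],[-2,1,0],[-3,-2,1]] U=[[1,2,3],[0,1,3],[0,0,2]]

  row1 -= -2·row0 → [0,1,3]
  row2 -= -3·row0 → [0,-2,-4]
  row2 -= -2·row1 → [0,0,2]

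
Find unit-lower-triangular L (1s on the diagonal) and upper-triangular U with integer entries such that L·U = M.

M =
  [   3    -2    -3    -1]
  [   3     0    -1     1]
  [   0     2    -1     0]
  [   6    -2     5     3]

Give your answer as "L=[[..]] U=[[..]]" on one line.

L=[[1,0,0,0],[1,1,0,0],[0,1,1,0],[2,1,-3,1]] U=[[3,-2,-3,-1],[0,2,2,2],[0,0,-3,-2],[0,0,0,-3]]

  R1 -= 1·R0 → [0,2,2,2]
  R2 -= 0·R0 → [0,2,-1,0]
  R3 -= 2·R0 → [0,2,11,5]
  R2 -= 1·R1 → [0,0,-3,-2]
  R3 -= 1·R1 → [0,0,9,3]
  R3 -= -3·R2 → [0,0,0,-3]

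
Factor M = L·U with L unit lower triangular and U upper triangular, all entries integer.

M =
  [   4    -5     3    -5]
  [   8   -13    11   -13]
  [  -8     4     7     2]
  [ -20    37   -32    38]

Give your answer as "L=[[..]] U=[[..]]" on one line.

  r1 -= 2·r0 → [0,-3,5,-3]
  r2 -= -2·r0 → [0,-6,13,-8]
  r3 -= -5·r0 → [0,12,-17,13]
  r2 -= 2·r1 → [0,0,3,-2]
  r3 -= -4·r1 → [0,0,3,1]
  r3 -= 1·r2 → [0,0,0,3]

L=[[1,0,0,0],[2,1,0,0],[-2,2,1,0],[-5,-4,1,1]] U=[[4,-5,3,-5],[0,-3,5,-3],[0,0,3,-2],[0,0,0,3]]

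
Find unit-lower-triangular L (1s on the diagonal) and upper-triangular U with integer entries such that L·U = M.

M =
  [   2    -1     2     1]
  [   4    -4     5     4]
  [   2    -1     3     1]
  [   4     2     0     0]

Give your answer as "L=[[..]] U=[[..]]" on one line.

L=[[1,0,0,0],[2,1,0,0],[1,0,1,0],[2,-2,-2,1]] U=[[2,-1,2,1],[0,-2,1,2],[0,0,1,0],[0,0,0,2]]

  r1 -= 2·r0 → [0,-2,1,2]
  r2 -= 1·r0 → [0,0,1,0]
  r3 -= 2·r0 → [0,4,-4,-2]
  r2 -= 0·r1 → [0,0,1,0]
  r3 -= -2·r1 → [0,0,-2,2]
  r3 -= -2·r2 → [0,0,0,2]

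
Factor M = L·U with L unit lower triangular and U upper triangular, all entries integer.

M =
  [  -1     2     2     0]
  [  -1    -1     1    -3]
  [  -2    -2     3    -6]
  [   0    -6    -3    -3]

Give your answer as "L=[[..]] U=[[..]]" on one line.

L=[[1,0,0,0],[1,1,0,0],[2,2,1,0],[0,2,-1,1]] U=[[-1,2,2,0],[0,-3,-1,-3],[0,0,1,0],[0,0,0,3]]

  R1 -= 1·R0 → [0,-3,-1,-3]
  R2 -= 2·R0 → [0,-6,-1,-6]
  R3 -= 0·R0 → [0,-6,-3,-3]
  R2 -= 2·R1 → [0,0,1,0]
  R3 -= 2·R1 → [0,0,-1,3]
  R3 -= -1·R2 → [0,0,0,3]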